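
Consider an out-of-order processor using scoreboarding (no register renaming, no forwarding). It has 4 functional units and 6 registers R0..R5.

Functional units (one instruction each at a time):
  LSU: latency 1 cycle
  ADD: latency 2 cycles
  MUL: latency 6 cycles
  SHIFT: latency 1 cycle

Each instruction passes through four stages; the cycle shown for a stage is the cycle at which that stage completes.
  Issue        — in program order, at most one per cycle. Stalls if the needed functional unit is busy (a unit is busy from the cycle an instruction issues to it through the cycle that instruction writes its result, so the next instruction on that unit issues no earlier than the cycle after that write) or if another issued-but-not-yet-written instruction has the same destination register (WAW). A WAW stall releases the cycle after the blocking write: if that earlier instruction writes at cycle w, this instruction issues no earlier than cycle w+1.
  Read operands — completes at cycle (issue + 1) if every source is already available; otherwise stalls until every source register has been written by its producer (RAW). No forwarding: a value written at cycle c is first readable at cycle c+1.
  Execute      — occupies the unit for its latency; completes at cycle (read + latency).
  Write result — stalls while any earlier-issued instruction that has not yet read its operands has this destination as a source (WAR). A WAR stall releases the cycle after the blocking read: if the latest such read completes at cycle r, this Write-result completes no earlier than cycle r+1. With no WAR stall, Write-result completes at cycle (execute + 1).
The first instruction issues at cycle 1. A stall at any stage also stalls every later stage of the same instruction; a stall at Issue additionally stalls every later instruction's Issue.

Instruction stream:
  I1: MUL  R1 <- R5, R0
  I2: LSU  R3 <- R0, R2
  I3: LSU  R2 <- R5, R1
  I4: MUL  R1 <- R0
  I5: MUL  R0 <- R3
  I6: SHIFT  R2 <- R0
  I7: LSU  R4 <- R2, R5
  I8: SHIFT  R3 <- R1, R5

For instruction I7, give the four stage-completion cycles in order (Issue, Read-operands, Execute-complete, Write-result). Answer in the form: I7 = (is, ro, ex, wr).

I7 = (21, 31, 32, 33)

  I1 | 1 | 2 | 8 | 9
  I2 | 2 | 3 | 4 | 5
  I3 | 6 | 10 | 11 | 12   struct: LSU busy until I2 writes@5 · RAW R1: wait I1 write@9
  I4 | 10 | 11 | 17 | 18   struct: MUL busy until I1 writes@9
  I5 | 19 | 20 | 26 | 27   struct: MUL busy until I4 writes@18
  I6 | 20 | 28 | 29 | 30   RAW R0: wait I5 write@27
  I7 | 21 | 31 | 32 | 33   RAW R2: wait I6 write@30
  I8 | 31 | 32 | 33 | 34   struct: SHIFT busy until I6 writes@30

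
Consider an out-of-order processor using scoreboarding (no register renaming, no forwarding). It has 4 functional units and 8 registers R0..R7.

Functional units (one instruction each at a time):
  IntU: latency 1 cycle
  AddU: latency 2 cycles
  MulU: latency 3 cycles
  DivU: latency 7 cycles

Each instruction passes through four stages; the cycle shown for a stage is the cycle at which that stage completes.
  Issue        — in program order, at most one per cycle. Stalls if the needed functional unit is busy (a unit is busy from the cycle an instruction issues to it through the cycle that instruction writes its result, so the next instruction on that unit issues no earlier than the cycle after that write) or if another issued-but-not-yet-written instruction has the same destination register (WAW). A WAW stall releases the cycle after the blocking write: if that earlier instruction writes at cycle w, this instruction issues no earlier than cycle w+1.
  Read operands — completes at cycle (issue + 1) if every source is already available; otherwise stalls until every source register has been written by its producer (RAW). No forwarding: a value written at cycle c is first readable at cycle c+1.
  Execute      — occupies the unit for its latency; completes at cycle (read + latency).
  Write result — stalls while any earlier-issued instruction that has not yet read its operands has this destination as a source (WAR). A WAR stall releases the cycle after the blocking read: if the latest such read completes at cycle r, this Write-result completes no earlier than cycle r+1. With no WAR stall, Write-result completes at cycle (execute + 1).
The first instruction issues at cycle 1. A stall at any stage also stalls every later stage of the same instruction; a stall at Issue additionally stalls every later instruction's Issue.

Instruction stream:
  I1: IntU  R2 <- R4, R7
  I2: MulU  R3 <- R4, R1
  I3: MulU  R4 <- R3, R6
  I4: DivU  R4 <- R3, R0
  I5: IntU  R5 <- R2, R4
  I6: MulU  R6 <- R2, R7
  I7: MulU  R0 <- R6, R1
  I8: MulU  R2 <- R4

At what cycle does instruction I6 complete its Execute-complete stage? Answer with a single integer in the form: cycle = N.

I1 -> (1, 2, 3, 4)
I2 -> (2, 3, 6, 7)
I3 -> (8, 9, 12, 13)  // struct: MulU busy until I2 writes@7
I4 -> (14, 15, 22, 23)  // WAW R4: wait I3 write@13
I5 -> (15, 24, 25, 26)  // RAW R4: wait I4 write@23
I6 -> (16, 17, 20, 21)
I7 -> (22, 23, 26, 27)  // struct: MulU busy until I6 writes@21
I8 -> (28, 29, 32, 33)  // struct: MulU busy until I7 writes@27

cycle = 20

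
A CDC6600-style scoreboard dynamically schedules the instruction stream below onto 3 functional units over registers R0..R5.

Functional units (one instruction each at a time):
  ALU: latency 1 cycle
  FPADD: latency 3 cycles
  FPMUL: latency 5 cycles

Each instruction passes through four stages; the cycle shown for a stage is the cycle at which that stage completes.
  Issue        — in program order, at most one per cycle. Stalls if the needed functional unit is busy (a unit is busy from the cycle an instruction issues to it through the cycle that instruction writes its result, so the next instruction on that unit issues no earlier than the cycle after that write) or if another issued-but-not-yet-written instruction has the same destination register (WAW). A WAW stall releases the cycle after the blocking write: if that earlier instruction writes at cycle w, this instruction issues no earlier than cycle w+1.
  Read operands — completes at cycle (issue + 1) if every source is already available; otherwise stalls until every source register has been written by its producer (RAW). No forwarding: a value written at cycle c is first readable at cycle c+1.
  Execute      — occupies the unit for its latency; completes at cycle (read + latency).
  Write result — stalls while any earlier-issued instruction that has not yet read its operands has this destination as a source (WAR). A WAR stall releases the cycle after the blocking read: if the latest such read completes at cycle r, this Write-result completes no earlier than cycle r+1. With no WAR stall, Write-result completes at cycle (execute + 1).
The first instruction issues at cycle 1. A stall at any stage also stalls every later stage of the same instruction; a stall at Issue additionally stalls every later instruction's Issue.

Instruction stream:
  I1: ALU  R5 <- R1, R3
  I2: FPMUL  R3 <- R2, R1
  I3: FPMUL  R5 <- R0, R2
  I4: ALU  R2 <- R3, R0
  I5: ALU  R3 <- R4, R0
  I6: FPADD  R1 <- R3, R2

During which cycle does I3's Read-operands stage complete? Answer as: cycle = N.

cycle = 11

cycle 1: I1→ALU
cycle 2: I1 RO; I2→FPMUL
cycle 3: I1 EX; I2 RO
cycle 4: I1 WR R5
cycle 8: I2 EX
cycle 9: I2 WR R3
cycle 10: I3→FPMUL
cycle 11: I3 RO; I4→ALU
cycle 12: I4 RO
cycle 13: I4 EX
cycle 14: I4 WR R2
cycle 15: I5→ALU
cycle 16: I3 EX; I5 RO; I6→FPADD
cycle 17: I3 WR R5; I5 EX
cycle 18: I5 WR R3
cycle 19: I6 RO
cycle 22: I6 EX
cycle 23: I6 WR R1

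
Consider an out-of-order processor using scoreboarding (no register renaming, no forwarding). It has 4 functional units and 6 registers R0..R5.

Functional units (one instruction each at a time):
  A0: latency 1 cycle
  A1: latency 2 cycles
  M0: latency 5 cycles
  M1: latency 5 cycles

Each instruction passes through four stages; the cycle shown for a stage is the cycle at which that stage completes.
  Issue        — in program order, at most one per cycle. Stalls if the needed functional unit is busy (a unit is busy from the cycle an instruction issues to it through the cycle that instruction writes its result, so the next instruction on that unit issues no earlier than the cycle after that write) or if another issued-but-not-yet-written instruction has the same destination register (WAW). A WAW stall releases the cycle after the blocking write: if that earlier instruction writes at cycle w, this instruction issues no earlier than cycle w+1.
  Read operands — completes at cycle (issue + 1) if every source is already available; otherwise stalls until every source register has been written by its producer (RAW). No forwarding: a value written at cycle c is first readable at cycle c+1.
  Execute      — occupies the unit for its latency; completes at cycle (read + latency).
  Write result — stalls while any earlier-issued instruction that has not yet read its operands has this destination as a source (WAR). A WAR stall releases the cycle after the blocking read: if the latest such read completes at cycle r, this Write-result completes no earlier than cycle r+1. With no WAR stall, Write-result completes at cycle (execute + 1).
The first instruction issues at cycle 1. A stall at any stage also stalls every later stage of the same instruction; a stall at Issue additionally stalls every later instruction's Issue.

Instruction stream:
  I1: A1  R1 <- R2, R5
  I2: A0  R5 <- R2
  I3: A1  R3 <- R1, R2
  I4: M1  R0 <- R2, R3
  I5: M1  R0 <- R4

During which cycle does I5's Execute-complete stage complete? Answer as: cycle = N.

I1: IS=1 RO=2 EX=4 WR=5
I2: IS=2 RO=3 EX=4 WR=5
I3: IS=6 RO=7 EX=9 WR=10  [struct: A1 busy until I1 writes@5]
I4: IS=7 RO=11 EX=16 WR=17  [RAW R3: wait I3 write@10]
I5: IS=18 RO=19 EX=24 WR=25  [struct: M1 busy until I4 writes@17]

cycle = 24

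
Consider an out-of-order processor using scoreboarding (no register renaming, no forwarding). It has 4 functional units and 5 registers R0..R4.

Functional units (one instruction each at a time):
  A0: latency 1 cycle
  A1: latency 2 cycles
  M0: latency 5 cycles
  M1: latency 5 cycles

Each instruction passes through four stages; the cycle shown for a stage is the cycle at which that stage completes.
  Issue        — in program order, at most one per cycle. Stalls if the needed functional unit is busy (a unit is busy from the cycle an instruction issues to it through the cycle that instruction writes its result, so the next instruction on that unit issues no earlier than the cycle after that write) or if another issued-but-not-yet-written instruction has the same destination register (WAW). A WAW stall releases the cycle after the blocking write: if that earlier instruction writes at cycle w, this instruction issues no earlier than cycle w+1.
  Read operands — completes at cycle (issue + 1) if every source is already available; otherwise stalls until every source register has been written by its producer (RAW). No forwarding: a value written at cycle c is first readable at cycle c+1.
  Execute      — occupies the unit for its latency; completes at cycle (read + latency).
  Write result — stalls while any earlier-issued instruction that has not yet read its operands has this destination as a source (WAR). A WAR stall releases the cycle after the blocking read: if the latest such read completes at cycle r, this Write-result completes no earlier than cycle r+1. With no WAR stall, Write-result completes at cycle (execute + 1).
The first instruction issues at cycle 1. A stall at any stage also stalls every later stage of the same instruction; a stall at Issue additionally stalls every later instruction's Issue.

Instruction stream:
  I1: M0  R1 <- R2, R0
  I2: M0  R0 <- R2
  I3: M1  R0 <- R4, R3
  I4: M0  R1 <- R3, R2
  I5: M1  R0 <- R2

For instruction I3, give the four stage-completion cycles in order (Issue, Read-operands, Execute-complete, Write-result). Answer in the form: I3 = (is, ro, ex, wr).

I1  is:1  ro:2  ex:7  wr:8
I2  is:9  ro:10  ex:15  wr:16  — struct: M0 busy until I1 writes@8
I3  is:17  ro:18  ex:23  wr:24  — WAW R0: wait I2 write@16
I4  is:18  ro:19  ex:24  wr:25
I5  is:25  ro:26  ex:31  wr:32  — struct: M1 busy until I3 writes@24

I3 = (17, 18, 23, 24)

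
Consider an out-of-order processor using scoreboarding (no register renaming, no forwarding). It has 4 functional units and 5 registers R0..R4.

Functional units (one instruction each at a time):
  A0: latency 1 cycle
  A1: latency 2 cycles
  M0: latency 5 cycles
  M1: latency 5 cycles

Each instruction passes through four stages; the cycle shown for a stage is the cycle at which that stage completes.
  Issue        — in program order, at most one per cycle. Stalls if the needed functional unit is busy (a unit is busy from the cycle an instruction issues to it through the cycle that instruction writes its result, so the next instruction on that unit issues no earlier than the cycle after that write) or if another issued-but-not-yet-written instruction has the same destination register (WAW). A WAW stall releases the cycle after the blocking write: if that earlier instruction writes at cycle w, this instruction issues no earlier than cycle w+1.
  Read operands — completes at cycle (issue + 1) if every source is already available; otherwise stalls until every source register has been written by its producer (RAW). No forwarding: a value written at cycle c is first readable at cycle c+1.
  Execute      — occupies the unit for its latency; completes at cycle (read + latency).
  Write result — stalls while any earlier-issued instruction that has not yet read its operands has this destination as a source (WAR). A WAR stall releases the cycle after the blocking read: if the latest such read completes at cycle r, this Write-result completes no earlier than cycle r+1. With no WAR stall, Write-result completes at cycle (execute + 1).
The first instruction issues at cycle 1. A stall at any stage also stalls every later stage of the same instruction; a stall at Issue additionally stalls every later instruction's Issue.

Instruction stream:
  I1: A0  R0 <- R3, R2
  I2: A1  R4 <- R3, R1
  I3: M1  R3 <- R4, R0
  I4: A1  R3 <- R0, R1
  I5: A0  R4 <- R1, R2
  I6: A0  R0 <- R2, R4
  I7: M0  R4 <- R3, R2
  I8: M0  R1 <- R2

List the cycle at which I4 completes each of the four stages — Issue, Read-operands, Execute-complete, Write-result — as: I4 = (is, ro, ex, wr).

I4 = (14, 15, 17, 18)

c1: I1 issues→A0
c2: I1 reads, I2 issues→A1
c3: I1 exec-done, I2 reads, I3 issues→M1
c4: I1 writes R0
c5: I2 exec-done
c6: I2 writes R4
c7: I3 reads
c12: I3 exec-done
c13: I3 writes R3
c14: I4 issues→A1
c15: I4 reads, I5 issues→A0
c16: I5 reads
c17: I4 exec-done, I5 exec-done
c18: I4 writes R3, I5 writes R4
c19: I6 issues→A0
c20: I6 reads, I7 issues→M0
c21: I6 exec-done, I7 reads
c22: I6 writes R0
c26: I7 exec-done
c27: I7 writes R4
c28: I8 issues→M0
c29: I8 reads
c34: I8 exec-done
c35: I8 writes R1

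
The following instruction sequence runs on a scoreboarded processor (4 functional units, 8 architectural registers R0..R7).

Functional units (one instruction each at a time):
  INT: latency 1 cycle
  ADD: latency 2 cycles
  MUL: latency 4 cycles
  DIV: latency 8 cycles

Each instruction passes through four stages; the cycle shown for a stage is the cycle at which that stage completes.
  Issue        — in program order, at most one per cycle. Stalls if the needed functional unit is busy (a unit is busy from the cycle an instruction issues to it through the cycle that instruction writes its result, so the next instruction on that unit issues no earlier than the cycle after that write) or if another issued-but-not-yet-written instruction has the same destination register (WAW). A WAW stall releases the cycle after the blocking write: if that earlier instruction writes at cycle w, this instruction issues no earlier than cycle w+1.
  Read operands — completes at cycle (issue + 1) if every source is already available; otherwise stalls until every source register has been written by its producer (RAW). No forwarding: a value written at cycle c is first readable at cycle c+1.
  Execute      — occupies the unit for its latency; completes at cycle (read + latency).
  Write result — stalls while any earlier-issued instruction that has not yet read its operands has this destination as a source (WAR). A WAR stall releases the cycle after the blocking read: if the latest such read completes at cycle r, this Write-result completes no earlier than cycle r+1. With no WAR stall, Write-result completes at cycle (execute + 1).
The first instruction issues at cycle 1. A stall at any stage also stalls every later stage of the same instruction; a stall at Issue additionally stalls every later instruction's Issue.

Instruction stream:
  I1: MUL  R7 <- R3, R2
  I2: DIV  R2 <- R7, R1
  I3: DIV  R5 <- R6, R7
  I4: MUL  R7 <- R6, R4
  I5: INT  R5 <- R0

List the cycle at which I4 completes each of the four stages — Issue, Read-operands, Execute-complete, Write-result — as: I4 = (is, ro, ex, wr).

I4 = (19, 20, 24, 25)

[1] issue I1 (MUL)
[2] I1 read-ops · issue I2 (DIV)
[6] I1 finished on MUL
[7] I1→R7
[8] I2 read-ops
[16] I2 finished on DIV
[17] I2→R2
[18] issue I3 (DIV)
[19] I3 read-ops · issue I4 (MUL)
[20] I4 read-ops
[24] I4 finished on MUL
[25] I4→R7
[27] I3 finished on DIV
[28] I3→R5
[29] issue I5 (INT)
[30] I5 read-ops
[31] I5 finished on INT
[32] I5→R5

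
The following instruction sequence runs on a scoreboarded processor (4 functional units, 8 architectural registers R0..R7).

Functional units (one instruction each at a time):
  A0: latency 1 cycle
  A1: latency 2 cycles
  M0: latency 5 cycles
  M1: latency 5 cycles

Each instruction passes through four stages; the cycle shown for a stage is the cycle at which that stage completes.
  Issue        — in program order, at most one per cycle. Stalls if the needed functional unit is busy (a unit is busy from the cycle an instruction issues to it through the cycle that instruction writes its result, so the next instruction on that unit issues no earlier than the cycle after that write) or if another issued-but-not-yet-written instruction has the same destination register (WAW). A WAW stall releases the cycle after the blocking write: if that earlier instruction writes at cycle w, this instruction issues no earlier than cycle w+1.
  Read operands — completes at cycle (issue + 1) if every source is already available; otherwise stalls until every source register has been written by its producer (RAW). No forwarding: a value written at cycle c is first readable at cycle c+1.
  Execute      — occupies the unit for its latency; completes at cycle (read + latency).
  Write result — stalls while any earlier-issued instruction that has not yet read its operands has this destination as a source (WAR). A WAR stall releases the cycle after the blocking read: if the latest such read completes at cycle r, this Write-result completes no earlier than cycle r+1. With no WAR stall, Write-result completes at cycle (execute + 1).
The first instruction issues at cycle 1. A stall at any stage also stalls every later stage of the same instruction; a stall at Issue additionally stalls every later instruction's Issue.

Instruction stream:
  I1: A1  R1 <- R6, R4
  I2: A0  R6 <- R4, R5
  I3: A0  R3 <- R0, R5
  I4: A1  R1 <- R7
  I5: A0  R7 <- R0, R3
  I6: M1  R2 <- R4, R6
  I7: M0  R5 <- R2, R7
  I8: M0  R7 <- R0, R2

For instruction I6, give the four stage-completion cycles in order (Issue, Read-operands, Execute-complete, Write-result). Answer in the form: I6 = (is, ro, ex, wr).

t=1  I1 issues→A1
t=2  I1 reads; I2 issues→A0
t=3  I2 reads
t=4  I1 exec-done; I2 exec-done
t=5  I1 writes R1; I2 writes R6
t=6  I3 issues→A0
t=7  I3 reads; I4 issues→A1
t=8  I3 exec-done; I4 reads
t=9  I3 writes R3
t=10  I4 exec-done; I5 issues→A0
t=11  I4 writes R1; I5 reads; I6 issues→M1
t=12  I5 exec-done; I6 reads; I7 issues→M0
t=13  I5 writes R7
t=17  I6 exec-done
t=18  I6 writes R2
t=19  I7 reads
t=24  I7 exec-done
t=25  I7 writes R5
t=26  I8 issues→M0
t=27  I8 reads
t=32  I8 exec-done
t=33  I8 writes R7

I6 = (11, 12, 17, 18)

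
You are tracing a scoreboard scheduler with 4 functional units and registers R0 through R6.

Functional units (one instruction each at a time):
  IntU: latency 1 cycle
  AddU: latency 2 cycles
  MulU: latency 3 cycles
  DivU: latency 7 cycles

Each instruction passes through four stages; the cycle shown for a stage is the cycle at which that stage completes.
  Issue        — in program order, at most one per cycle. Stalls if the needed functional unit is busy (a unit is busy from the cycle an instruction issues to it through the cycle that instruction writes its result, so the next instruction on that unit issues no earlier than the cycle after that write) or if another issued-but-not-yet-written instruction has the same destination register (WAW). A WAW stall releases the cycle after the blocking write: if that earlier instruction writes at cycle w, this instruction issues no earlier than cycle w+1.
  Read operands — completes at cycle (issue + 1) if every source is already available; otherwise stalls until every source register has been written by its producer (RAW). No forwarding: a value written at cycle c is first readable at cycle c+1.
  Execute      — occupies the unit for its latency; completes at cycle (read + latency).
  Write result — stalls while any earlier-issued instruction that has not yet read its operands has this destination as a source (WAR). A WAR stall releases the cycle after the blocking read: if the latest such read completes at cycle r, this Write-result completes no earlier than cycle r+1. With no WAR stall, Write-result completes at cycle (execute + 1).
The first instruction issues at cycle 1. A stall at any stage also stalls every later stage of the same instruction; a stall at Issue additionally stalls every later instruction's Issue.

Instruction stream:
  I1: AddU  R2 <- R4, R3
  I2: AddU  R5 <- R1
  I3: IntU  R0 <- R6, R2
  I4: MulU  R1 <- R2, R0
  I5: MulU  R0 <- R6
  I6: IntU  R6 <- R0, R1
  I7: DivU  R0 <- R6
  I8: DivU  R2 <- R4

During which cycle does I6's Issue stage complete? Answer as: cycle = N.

cycle = 17

[1] issue I1 (AddU)
[2] I1 read-ops
[4] I1 finished on AddU
[5] I1→R2
[6] issue I2 (AddU)
[7] I2 read-ops, issue I3 (IntU)
[8] I3 read-ops, issue I4 (MulU)
[9] I2 finished on AddU, I3 finished on IntU
[10] I2→R5, I3→R0
[11] I4 read-ops
[14] I4 finished on MulU
[15] I4→R1
[16] issue I5 (MulU)
[17] I5 read-ops, issue I6 (IntU)
[20] I5 finished on MulU
[21] I5→R0
[22] I6 read-ops, issue I7 (DivU)
[23] I6 finished on IntU
[24] I6→R6
[25] I7 read-ops
[32] I7 finished on DivU
[33] I7→R0
[34] issue I8 (DivU)
[35] I8 read-ops
[42] I8 finished on DivU
[43] I8→R2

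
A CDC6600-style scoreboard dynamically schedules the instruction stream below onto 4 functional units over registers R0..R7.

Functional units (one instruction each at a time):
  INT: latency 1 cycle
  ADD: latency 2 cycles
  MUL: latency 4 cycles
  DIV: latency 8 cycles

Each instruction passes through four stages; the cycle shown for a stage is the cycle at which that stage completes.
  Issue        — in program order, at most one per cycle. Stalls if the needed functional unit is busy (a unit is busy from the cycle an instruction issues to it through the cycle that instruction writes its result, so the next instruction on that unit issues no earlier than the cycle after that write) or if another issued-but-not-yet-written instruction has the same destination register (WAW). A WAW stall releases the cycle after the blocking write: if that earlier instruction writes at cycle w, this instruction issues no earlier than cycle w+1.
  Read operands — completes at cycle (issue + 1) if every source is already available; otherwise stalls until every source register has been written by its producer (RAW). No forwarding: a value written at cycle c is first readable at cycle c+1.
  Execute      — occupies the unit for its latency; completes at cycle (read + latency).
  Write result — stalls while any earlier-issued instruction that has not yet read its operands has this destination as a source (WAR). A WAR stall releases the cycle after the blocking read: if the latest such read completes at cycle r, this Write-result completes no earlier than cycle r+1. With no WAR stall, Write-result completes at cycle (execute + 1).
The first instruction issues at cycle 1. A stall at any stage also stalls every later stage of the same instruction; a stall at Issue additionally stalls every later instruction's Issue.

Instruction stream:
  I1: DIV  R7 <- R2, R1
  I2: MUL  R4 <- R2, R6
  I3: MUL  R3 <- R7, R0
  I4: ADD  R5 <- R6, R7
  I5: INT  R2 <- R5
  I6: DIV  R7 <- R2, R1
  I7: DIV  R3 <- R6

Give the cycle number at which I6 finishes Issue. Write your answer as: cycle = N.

I1: IS=1 RO=2 EX=10 WR=11
I2: IS=2 RO=3 EX=7 WR=8
I3: IS=9 RO=12 EX=16 WR=17  [struct: MUL busy until I2 writes@8; RAW R7: wait I1 write@11]
I4: IS=10 RO=12 EX=14 WR=15  [RAW R7: wait I1 write@11]
I5: IS=11 RO=16 EX=17 WR=18  [RAW R5: wait I4 write@15]
I6: IS=12 RO=19 EX=27 WR=28  [RAW R2: wait I5 write@18]
I7: IS=29 RO=30 EX=38 WR=39  [struct: DIV busy until I6 writes@28]

cycle = 12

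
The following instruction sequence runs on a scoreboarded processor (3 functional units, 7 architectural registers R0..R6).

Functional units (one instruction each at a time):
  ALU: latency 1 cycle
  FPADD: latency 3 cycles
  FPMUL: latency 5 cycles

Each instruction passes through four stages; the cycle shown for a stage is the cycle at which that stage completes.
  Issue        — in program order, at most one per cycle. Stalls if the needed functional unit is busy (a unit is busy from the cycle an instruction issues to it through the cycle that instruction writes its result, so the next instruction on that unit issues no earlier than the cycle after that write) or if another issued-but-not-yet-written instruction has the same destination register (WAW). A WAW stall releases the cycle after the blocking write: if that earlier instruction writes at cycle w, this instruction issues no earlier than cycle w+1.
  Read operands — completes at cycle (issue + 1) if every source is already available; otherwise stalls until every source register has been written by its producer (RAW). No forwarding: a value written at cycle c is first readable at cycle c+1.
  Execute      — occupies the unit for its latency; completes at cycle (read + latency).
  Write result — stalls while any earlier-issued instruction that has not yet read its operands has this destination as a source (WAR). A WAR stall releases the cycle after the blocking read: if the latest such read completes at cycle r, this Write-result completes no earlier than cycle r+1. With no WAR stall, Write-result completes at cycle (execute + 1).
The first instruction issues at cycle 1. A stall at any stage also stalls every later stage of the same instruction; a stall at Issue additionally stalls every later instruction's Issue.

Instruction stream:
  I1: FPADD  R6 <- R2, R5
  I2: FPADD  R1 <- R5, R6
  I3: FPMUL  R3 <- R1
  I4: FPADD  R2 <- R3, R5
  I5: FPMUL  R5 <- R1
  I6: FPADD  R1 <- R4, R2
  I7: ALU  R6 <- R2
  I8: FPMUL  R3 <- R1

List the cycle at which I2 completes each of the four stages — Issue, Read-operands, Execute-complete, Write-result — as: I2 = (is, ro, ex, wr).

I2 = (7, 8, 11, 12)

c1: I1 issues→FPADD
c2: I1 reads
c5: I1 exec-done
c6: I1 writes R6
c7: I2 issues→FPADD
c8: I2 reads · I3 issues→FPMUL
c11: I2 exec-done
c12: I2 writes R1
c13: I3 reads · I4 issues→FPADD
c18: I3 exec-done
c19: I3 writes R3
c20: I4 reads · I5 issues→FPMUL
c21: I5 reads
c23: I4 exec-done
c24: I4 writes R2
c25: I6 issues→FPADD
c26: I5 exec-done · I6 reads · I7 issues→ALU
c27: I5 writes R5 · I7 reads
c28: I7 exec-done · I8 issues→FPMUL
c29: I6 exec-done · I7 writes R6
c30: I6 writes R1
c31: I8 reads
c36: I8 exec-done
c37: I8 writes R3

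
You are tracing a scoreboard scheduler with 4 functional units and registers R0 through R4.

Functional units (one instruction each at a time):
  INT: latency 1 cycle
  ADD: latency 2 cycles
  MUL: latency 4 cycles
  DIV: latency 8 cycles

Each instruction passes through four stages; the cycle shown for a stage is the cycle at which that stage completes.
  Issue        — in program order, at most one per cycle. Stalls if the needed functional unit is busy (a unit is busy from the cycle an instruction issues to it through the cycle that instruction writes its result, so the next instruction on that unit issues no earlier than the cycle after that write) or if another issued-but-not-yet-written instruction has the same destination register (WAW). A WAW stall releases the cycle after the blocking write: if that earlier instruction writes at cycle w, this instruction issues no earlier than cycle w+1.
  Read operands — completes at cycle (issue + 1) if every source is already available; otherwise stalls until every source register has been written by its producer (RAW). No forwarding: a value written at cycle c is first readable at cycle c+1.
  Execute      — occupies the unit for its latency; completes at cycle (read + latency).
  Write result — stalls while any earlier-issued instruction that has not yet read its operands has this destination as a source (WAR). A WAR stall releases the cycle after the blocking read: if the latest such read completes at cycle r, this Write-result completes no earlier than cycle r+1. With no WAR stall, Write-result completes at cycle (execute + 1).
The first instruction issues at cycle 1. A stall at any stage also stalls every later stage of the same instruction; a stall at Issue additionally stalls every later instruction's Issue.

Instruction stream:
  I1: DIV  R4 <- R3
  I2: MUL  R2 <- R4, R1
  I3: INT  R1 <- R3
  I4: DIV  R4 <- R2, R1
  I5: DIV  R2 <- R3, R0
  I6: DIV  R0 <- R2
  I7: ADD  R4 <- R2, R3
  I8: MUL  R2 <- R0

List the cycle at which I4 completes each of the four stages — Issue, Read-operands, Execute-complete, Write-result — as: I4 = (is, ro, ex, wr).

cycle 1: I1 issues→DIV
cycle 2: I1 reads, I2 issues→MUL
cycle 3: I3 issues→INT
cycle 4: I3 reads
cycle 5: I3 exec-done
cycle 10: I1 exec-done
cycle 11: I1 writes R4
cycle 12: I2 reads, I4 issues→DIV
cycle 13: I3 writes R1
cycle 16: I2 exec-done
cycle 17: I2 writes R2
cycle 18: I4 reads
cycle 26: I4 exec-done
cycle 27: I4 writes R4
cycle 28: I5 issues→DIV
cycle 29: I5 reads
cycle 37: I5 exec-done
cycle 38: I5 writes R2
cycle 39: I6 issues→DIV
cycle 40: I6 reads, I7 issues→ADD
cycle 41: I7 reads, I8 issues→MUL
cycle 43: I7 exec-done
cycle 44: I7 writes R4
cycle 48: I6 exec-done
cycle 49: I6 writes R0
cycle 50: I8 reads
cycle 54: I8 exec-done
cycle 55: I8 writes R2

I4 = (12, 18, 26, 27)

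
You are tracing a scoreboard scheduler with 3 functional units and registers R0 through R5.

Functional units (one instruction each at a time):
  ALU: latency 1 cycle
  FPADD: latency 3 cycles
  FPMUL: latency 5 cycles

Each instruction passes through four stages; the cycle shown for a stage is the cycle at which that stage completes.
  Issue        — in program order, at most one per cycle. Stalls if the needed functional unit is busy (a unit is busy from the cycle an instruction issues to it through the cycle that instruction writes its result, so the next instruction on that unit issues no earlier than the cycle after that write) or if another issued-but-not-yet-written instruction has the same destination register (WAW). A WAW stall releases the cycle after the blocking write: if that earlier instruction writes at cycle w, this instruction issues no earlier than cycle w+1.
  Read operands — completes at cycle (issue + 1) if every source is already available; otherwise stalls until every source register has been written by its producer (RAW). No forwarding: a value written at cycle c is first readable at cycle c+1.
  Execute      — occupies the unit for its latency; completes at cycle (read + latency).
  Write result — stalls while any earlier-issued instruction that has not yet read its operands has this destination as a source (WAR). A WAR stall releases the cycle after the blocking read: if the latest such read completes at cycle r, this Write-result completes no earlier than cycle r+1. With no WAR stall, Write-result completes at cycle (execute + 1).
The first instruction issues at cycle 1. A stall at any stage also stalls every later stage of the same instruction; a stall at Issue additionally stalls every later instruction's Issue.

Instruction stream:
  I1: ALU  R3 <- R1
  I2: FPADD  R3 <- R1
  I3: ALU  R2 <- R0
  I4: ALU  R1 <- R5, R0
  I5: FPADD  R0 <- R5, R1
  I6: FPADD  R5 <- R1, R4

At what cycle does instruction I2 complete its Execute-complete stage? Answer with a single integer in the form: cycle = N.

cycle = 9

t=1  I1→ALU
t=2  I1 RO
t=3  I1 EX
t=4  I1 WR R3
t=5  I2→FPADD
t=6  I2 RO, I3→ALU
t=7  I3 RO
t=8  I3 EX
t=9  I2 EX, I3 WR R2
t=10  I2 WR R3, I4→ALU
t=11  I4 RO, I5→FPADD
t=12  I4 EX
t=13  I4 WR R1
t=14  I5 RO
t=17  I5 EX
t=18  I5 WR R0
t=19  I6→FPADD
t=20  I6 RO
t=23  I6 EX
t=24  I6 WR R5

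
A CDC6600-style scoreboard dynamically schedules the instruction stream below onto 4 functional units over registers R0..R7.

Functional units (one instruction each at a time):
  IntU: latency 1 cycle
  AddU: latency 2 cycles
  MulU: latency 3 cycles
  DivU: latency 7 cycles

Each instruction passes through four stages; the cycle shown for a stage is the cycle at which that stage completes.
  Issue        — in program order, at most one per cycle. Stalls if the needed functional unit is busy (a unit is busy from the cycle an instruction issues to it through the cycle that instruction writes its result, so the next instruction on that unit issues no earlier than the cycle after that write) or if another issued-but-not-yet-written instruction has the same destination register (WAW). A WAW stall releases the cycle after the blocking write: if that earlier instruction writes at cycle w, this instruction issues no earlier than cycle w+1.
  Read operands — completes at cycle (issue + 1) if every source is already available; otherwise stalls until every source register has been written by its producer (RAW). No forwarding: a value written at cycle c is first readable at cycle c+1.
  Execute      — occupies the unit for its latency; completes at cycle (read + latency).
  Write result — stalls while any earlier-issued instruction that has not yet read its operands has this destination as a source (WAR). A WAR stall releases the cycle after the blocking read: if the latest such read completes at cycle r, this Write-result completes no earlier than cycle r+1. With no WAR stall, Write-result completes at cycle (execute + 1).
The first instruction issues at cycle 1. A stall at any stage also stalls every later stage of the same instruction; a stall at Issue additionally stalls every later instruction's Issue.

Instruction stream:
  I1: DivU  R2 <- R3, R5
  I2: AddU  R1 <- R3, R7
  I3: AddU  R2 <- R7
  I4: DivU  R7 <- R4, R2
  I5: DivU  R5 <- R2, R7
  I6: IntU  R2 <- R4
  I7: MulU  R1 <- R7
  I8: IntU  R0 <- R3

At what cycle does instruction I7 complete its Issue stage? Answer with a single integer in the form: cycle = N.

cycle = 27

t=1  I1 issues→DivU
t=2  I1 reads; I2 issues→AddU
t=3  I2 reads
t=5  I2 exec-done
t=6  I2 writes R1
t=9  I1 exec-done
t=10  I1 writes R2
t=11  I3 issues→AddU
t=12  I3 reads; I4 issues→DivU
t=14  I3 exec-done
t=15  I3 writes R2
t=16  I4 reads
t=23  I4 exec-done
t=24  I4 writes R7
t=25  I5 issues→DivU
t=26  I5 reads; I6 issues→IntU
t=27  I6 reads; I7 issues→MulU
t=28  I6 exec-done; I7 reads
t=29  I6 writes R2
t=30  I8 issues→IntU
t=31  I7 exec-done; I8 reads
t=32  I7 writes R1; I8 exec-done
t=33  I5 exec-done; I8 writes R0
t=34  I5 writes R5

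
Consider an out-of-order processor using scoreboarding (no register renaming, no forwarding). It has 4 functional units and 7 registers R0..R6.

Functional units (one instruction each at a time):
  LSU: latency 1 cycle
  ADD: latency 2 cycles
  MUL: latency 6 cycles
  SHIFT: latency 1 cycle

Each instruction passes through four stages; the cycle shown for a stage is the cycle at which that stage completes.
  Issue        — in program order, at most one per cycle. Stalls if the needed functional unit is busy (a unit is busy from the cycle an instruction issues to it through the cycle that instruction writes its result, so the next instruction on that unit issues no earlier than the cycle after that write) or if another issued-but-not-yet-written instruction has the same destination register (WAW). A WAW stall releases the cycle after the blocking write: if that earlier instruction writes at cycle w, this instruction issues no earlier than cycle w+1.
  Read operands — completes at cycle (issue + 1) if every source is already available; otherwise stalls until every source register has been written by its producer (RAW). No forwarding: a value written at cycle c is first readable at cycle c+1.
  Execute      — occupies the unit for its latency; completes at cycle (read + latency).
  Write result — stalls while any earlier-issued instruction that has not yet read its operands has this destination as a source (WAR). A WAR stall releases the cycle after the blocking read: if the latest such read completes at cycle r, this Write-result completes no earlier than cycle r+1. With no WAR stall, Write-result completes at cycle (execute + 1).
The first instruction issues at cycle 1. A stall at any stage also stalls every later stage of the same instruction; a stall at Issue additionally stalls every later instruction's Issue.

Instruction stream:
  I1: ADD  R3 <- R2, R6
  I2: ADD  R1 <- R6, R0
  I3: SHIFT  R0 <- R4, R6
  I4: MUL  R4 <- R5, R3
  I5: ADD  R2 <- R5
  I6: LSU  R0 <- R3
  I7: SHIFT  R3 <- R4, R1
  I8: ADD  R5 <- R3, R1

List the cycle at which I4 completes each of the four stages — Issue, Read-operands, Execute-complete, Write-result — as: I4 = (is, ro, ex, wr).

I4 = (8, 9, 15, 16)

  I1 | 1 | 2 | 4 | 5
  I2 | 6 | 7 | 9 | 10   struct: ADD busy until I1 writes@5
  I3 | 7 | 8 | 9 | 10
  I4 | 8 | 9 | 15 | 16
  I5 | 11 | 12 | 14 | 15   struct: ADD busy until I2 writes@10
  I6 | 12 | 13 | 14 | 15
  I7 | 13 | 17 | 18 | 19   RAW R4: wait I4 write@16
  I8 | 16 | 20 | 22 | 23   struct: ADD busy until I5 writes@15 · RAW R3: wait I7 write@19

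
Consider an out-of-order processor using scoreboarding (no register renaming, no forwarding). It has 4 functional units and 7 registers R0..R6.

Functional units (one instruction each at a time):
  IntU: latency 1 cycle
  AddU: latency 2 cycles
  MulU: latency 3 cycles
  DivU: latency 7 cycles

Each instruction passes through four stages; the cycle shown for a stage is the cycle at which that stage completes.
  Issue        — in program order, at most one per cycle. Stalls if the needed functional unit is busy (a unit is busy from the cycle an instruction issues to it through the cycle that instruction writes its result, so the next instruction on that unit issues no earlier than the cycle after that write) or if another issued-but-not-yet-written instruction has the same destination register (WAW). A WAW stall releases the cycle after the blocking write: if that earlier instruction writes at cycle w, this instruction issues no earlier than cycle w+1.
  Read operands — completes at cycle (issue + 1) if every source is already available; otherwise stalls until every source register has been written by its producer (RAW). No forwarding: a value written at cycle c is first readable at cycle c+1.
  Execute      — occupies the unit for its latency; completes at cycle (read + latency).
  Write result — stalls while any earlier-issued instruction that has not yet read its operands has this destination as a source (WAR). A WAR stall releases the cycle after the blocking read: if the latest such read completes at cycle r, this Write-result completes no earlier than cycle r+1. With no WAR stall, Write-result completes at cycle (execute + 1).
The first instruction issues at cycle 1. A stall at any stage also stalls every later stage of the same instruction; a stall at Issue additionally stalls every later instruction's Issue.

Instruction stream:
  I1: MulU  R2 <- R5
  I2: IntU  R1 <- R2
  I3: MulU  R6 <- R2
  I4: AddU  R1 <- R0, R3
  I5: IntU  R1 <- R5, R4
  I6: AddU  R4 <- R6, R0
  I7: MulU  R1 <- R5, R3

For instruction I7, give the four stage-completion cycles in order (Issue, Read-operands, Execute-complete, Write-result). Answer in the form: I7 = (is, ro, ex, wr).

I7 = (19, 20, 23, 24)

I1  is:1  ro:2  ex:5  wr:6
I2  is:2  ro:7  ex:8  wr:9  — RAW R2: wait I1 write@6
I3  is:7  ro:8  ex:11  wr:12  — struct: MulU busy until I1 writes@6
I4  is:10  ro:11  ex:13  wr:14  — WAW R1: wait I2 write@9
I5  is:15  ro:16  ex:17  wr:18  — WAW R1: wait I4 write@14
I6  is:16  ro:17  ex:19  wr:20
I7  is:19  ro:20  ex:23  wr:24  — WAW R1: wait I5 write@18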